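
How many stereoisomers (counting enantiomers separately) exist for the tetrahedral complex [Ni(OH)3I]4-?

1

All four vertices of a tetrahedron are equivalent and mutually adjacent, so cis/trans isomerism cannot arise.
Only one geometric arrangement is possible.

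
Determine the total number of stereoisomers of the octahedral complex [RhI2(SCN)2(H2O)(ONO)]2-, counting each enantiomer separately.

8

Systematic placement gives 6 geometric isomers: I cis, SCN trans; I cis, SCN cis (3 arrangements, 2 chiral); I trans, SCN trans; I trans, SCN cis.
Of these, 2 lack any improper symmetry element and so occur as enantiomeric pairs, giving 6 + 2 = 8 stereoisomers in total.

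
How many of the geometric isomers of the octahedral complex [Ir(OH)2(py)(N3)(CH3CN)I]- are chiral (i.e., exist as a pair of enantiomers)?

6

The six octahedral sites form three mutually perpendicular trans pairs.
Exhaustive case analysis gives 9 geometric isomers.
Of these, 6 lack any improper symmetry element and so occur as enantiomeric pairs, giving 9 + 6 = 15 stereoisomers in total.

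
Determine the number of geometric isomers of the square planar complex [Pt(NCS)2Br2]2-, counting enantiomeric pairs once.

2

In a square planar complex each vertex has one trans partner and two cis neighbours.
Systematic placement gives 2 geometric isomers: NCS cis; NCS trans.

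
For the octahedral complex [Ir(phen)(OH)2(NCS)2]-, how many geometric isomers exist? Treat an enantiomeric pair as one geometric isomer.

3

An octahedron has six vertices in three trans pairs; every non-trans pair is cis.
Each phen is bidentate and must span two cis positions.
There are 3 geometric isomers: OH cis, NCS trans; OH cis, NCS cis (chiral); OH trans, NCS cis.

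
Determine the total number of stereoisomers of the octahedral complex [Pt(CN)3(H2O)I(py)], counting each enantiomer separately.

5

There are 4 geometric isomers: CN mer (3 arrangements); CN fac (chiral).
One of these lacks any improper symmetry element and so occurs as an enantiomeric pair, giving 4 + 1 = 5 stereoisomers in total.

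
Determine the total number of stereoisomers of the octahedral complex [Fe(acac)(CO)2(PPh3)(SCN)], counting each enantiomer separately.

The six octahedral sites form three mutually perpendicular trans pairs.
Each acac is bidentate and must span two cis positions.
There are 4 geometric isomers: CO trans; CO cis (3 arrangements, 2 chiral).
Of these, 2 lack any improper symmetry element and so occur as enantiomeric pairs, giving 4 + 2 = 6 stereoisomers in total.

6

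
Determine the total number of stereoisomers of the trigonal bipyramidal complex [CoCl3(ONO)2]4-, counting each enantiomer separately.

A trigonal bipyramid has two axial and three equatorial sites, which are chemically inequivalent.
The distinct arrangements are (3 in all): ONO both equatorial; ONO one axial, one equatorial; ONO both axial.
Each arrangement has an internal mirror plane or centre of symmetry, so none is chiral.

3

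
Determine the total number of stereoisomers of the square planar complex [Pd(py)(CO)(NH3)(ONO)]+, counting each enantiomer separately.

3

In a square planar complex each vertex has one trans partner and two cis neighbours.
The distinct arrangements are (3 in all): (CO/ONO trans, NH3/py trans); (CO/py trans, NH3/ONO trans); (CO/NH3 trans, ONO/py trans).
Each arrangement has an internal mirror plane or centre of symmetry, so none is chiral.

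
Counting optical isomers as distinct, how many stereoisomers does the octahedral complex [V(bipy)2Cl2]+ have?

3

The six octahedral sites form three mutually perpendicular trans pairs.
Each bipy is bidentate and must span two cis positions.
Working through the distinct placements yields 2 geometric isomers: Cl trans; Cl cis (chiral).
One of these lacks any improper symmetry element and so occurs as an enantiomeric pair, giving 2 + 1 = 3 stereoisomers in total.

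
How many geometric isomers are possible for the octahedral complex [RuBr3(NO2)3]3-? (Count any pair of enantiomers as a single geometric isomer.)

In an octahedral complex each vertex has one trans partner and four cis neighbours.
Systematic placement gives 2 geometric isomers: Br mer; Br fac.

2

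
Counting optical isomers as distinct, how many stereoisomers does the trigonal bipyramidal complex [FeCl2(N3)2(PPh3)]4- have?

In a trigonal bipyramid the two axial positions differ from the three equatorial ones.
Systematic enumeration (placing each ligand type in turn and discarding arrangements equivalent by rotation or reflection) gives 5 geometric isomers.
One of these lacks any improper symmetry element and so occurs as an enantiomeric pair, giving 5 + 1 = 6 stereoisomers in total.

6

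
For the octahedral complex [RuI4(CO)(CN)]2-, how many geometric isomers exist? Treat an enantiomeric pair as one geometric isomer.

In an octahedral complex each vertex has one trans partner and four cis neighbours.
Working through the distinct placements yields 2 geometric isomers: CO and CN mutually trans; CO and CN mutually cis.

2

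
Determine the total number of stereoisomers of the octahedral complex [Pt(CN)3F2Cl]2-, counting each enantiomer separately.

In an octahedral complex each vertex has one trans partner and four cis neighbours.
Working through the distinct placements yields 3 geometric isomers: CN mer, F trans; CN mer, F cis; CN fac, F cis.
Each arrangement has an internal mirror plane or centre of symmetry, so none is chiral.

3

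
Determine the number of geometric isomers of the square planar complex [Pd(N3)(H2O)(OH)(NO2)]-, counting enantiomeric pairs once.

The distinct arrangements are (3 in all): (H2O/NO2 trans, N3/OH trans); (H2O/OH trans, N3/NO2 trans); (H2O/N3 trans, NO2/OH trans).

3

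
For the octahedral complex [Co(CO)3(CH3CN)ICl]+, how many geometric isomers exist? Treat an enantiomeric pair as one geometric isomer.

Systematic placement gives 4 geometric isomers: CO mer (3 arrangements); CO fac (chiral).

4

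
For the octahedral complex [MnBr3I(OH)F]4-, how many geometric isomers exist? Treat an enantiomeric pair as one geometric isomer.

4

An octahedron has six vertices in three trans pairs; every non-trans pair is cis.
There are 4 geometric isomers: Br mer (3 arrangements); Br fac (chiral).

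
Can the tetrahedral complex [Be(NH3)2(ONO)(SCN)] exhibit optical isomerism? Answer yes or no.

no

In a tetrahedral complex all four positions are equivalent and every pair of ligands is adjacent — there is no cis/trans distinction.
Only one geometric arrangement is possible.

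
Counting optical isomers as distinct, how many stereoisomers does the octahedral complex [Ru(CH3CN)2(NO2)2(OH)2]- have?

In an octahedral complex each vertex has one trans partner and four cis neighbours.
The distinct arrangements are (5 in all): CH3CN trans, NO2 trans, OH trans; CH3CN trans, NO2 cis, OH cis; CH3CN cis, NO2 cis, OH trans; CH3CN cis, NO2 cis, OH cis (chiral); CH3CN cis, NO2 trans, OH cis.
One of these lacks any improper symmetry element and so occurs as an enantiomeric pair, giving 5 + 1 = 6 stereoisomers in total.

6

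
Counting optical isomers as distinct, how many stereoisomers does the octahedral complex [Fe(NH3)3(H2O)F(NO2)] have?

5

There are 4 geometric isomers: NH3 mer (3 arrangements); NH3 fac (chiral).
One of these lacks any improper symmetry element and so occurs as an enantiomeric pair, giving 4 + 1 = 5 stereoisomers in total.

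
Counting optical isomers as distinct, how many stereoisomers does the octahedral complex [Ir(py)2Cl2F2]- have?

The six octahedral sites form three mutually perpendicular trans pairs.
There are 5 geometric isomers: py trans, Cl trans, F trans; py cis, Cl trans, F cis; py trans, Cl cis, F cis; py cis, Cl cis, F cis (chiral); py cis, Cl cis, F trans.
One of these lacks any improper symmetry element and so occurs as an enantiomeric pair, giving 5 + 1 = 6 stereoisomers in total.

6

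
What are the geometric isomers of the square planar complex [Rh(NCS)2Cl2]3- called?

cis and trans

A square has two trans pairs of vertices; adjacent vertices are cis.
There are 2 geometric isomers: NCS cis; NCS trans.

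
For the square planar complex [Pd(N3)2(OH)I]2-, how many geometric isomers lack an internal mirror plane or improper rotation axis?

0

In a square planar complex each vertex has one trans partner and two cis neighbours.
There are 2 geometric isomers: N3 cis; N3 trans.
Each arrangement has an internal mirror plane or centre of symmetry, so none is chiral.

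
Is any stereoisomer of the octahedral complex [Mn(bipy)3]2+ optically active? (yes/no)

The six octahedral sites form three mutually perpendicular trans pairs.
Each bipy is bidentate and must span two cis positions.
Only one geometric arrangement is possible; it has no improper symmetry element, so it exists as a pair of enantiomers (2 stereoisomers).

yes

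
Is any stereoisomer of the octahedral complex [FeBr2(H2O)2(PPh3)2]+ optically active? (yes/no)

yes

An octahedron has six vertices in three trans pairs; every non-trans pair is cis.
There are 5 geometric isomers: Br trans, H2O trans, PPh3 trans; Br trans, H2O cis, PPh3 cis; Br cis, H2O cis, PPh3 trans; Br cis, H2O cis, PPh3 cis (chiral); Br cis, H2O trans, PPh3 cis.
One of these lacks any improper symmetry element and so occurs as an enantiomeric pair, giving 5 + 1 = 6 stereoisomers in total.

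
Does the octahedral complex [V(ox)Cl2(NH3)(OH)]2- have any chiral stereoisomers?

Each ox is bidentate and must span two cis positions.
The distinct arrangements are (4 in all): Cl trans; Cl cis (3 arrangements, 2 chiral).
Of these, 2 lack any improper symmetry element and so occur as enantiomeric pairs, giving 4 + 2 = 6 stereoisomers in total.

yes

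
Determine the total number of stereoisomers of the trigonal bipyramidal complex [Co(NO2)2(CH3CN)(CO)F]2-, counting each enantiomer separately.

10

A trigonal bipyramid has two axial and three equatorial sites, which are chemically inequivalent.
Systematic enumeration (placing each ligand type in turn and discarding arrangements equivalent by rotation or reflection) gives 7 geometric isomers.
Of these, 3 lack any improper symmetry element and so occur as enantiomeric pairs, giving 7 + 3 = 10 stereoisomers in total.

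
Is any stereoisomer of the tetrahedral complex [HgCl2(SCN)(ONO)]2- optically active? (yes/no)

no

Only one geometric arrangement is possible.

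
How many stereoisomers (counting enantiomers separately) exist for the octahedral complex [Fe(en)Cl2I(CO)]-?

In an octahedral complex each vertex has one trans partner and four cis neighbours.
Each en is bidentate and must span two cis positions.
There are 4 geometric isomers: Cl cis (3 arrangements, 2 chiral); Cl trans.
Of these, 2 lack any improper symmetry element and so occur as enantiomeric pairs, giving 4 + 2 = 6 stereoisomers in total.

6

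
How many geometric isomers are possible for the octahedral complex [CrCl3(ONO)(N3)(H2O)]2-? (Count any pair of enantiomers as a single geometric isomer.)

4

The six octahedral sites form three mutually perpendicular trans pairs.
The distinct arrangements are (4 in all): Cl mer (3 arrangements); Cl fac (chiral).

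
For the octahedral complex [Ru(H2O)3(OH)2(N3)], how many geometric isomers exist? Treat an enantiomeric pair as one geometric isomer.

3

An octahedron has six vertices in three trans pairs; every non-trans pair is cis.
There are 3 geometric isomers: H2O mer, OH trans; H2O mer, OH cis; H2O fac, OH cis.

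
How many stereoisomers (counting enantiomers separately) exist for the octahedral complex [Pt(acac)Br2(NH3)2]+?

4

An octahedron has six vertices in three trans pairs; every non-trans pair is cis.
Each acac is bidentate and must span two cis positions.
Working through the distinct placements yields 3 geometric isomers: Br trans, NH3 cis; Br cis, NH3 cis (chiral); Br cis, NH3 trans.
One of these lacks any improper symmetry element and so occurs as an enantiomeric pair, giving 3 + 1 = 4 stereoisomers in total.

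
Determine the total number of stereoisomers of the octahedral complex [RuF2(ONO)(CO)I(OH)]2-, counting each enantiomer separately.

15

An octahedron has six vertices in three trans pairs; every non-trans pair is cis.
Exhaustive case analysis gives 9 geometric isomers.
Of these, 6 lack any improper symmetry element and so occur as enantiomeric pairs, giving 9 + 6 = 15 stereoisomers in total.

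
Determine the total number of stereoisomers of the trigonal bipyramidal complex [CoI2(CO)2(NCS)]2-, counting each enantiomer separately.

6

A trigonal bipyramid has two axial and three equatorial sites, which are chemically inequivalent.
Exhaustive case analysis gives 5 geometric isomers.
One of these lacks any improper symmetry element and so occurs as an enantiomeric pair, giving 5 + 1 = 6 stereoisomers in total.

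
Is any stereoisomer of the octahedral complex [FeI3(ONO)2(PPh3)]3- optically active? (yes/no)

no

An octahedron has six vertices in three trans pairs; every non-trans pair is cis.
Systematic placement gives 3 geometric isomers: I mer, ONO cis; I mer, ONO trans; I fac, ONO cis.
Each arrangement has an internal mirror plane or centre of symmetry, so none is chiral.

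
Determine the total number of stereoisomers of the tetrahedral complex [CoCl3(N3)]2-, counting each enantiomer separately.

All four vertices of a tetrahedron are equivalent and mutually adjacent, so cis/trans isomerism cannot arise.
Only one geometric arrangement is possible.

1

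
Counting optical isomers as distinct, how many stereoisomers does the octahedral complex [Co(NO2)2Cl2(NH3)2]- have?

In an octahedral complex each vertex has one trans partner and four cis neighbours.
The distinct arrangements are (5 in all): NO2 trans, Cl trans, NH3 trans; NO2 cis, Cl trans, NH3 cis; NO2 trans, Cl cis, NH3 cis; NO2 cis, Cl cis, NH3 cis (chiral); NO2 cis, Cl cis, NH3 trans.
One of these lacks any improper symmetry element and so occurs as an enantiomeric pair, giving 5 + 1 = 6 stereoisomers in total.

6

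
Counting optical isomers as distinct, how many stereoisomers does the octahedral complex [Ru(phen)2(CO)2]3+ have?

An octahedron has six vertices in three trans pairs; every non-trans pair is cis.
Each phen is bidentate and must span two cis positions.
The distinct arrangements are (2 in all): CO trans; CO cis (chiral).
One of these lacks any improper symmetry element and so occurs as an enantiomeric pair, giving 2 + 1 = 3 stereoisomers in total.

3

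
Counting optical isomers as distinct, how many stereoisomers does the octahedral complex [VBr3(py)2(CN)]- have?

3

An octahedron has six vertices in three trans pairs; every non-trans pair is cis.
The distinct arrangements are (3 in all): Br mer, py trans; Br mer, py cis; Br fac, py cis.
Each arrangement has an internal mirror plane or centre of symmetry, so none is chiral.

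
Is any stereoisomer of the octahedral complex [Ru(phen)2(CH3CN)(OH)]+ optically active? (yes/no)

Each phen is bidentate and must span two cis positions.
Systematic placement gives 2 geometric isomers: CH3CN and OH mutually trans; CH3CN and OH mutually cis (chiral).
One of these lacks any improper symmetry element and so occurs as an enantiomeric pair, giving 2 + 1 = 3 stereoisomers in total.

yes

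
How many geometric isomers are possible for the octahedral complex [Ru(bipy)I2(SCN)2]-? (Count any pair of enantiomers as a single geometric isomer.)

3

An octahedron has six vertices in three trans pairs; every non-trans pair is cis.
Each bipy is bidentate and must span two cis positions.
Working through the distinct placements yields 3 geometric isomers: I trans, SCN cis; I cis, SCN cis (chiral); I cis, SCN trans.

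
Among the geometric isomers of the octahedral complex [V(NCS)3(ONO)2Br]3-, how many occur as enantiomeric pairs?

0

Working through the distinct placements yields 3 geometric isomers: NCS mer, ONO trans; NCS fac, ONO cis; NCS mer, ONO cis.
Each arrangement has an internal mirror plane or centre of symmetry, so none is chiral.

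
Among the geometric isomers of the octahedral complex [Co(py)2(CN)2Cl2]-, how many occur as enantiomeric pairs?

1

An octahedron has six vertices in three trans pairs; every non-trans pair is cis.
There are 5 geometric isomers: py trans, CN trans, Cl trans; py cis, CN trans, Cl cis; py trans, CN cis, Cl cis; py cis, CN cis, Cl cis (chiral); py cis, CN cis, Cl trans.
One of these lacks any improper symmetry element and so occurs as an enantiomeric pair, giving 5 + 1 = 6 stereoisomers in total.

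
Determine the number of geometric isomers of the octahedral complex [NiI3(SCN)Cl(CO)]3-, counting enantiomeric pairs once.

4

In an octahedral complex each vertex has one trans partner and four cis neighbours.
Systematic placement gives 4 geometric isomers: I mer (3 arrangements); I fac (chiral).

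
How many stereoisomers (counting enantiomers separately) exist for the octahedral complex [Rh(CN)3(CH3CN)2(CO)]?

The six octahedral sites form three mutually perpendicular trans pairs.
Working through the distinct placements yields 3 geometric isomers: CN mer, CH3CN trans; CN fac, CH3CN cis; CN mer, CH3CN cis.
Each arrangement has an internal mirror plane or centre of symmetry, so none is chiral.

3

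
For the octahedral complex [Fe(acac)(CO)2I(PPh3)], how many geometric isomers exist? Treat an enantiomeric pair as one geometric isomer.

4

The six octahedral sites form three mutually perpendicular trans pairs.
Each acac is bidentate and must span two cis positions.
The distinct arrangements are (4 in all): CO trans; CO cis (3 arrangements, 2 chiral).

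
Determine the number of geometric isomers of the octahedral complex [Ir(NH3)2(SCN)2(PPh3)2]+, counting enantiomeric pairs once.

5

The six octahedral sites form three mutually perpendicular trans pairs.
Working through the distinct placements yields 5 geometric isomers: NH3 trans, SCN trans, PPh3 trans; NH3 trans, SCN cis, PPh3 cis; NH3 cis, SCN trans, PPh3 cis; NH3 cis, SCN cis, PPh3 cis (chiral); NH3 cis, SCN cis, PPh3 trans.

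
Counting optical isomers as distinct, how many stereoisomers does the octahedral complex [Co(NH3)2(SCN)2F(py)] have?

The six octahedral sites form three mutually perpendicular trans pairs.
Systematic placement gives 6 geometric isomers: NH3 cis, SCN cis (3 arrangements, 2 chiral); NH3 cis, SCN trans; NH3 trans, SCN cis; NH3 trans, SCN trans.
Of these, 2 lack any improper symmetry element and so occur as enantiomeric pairs, giving 6 + 2 = 8 stereoisomers in total.

8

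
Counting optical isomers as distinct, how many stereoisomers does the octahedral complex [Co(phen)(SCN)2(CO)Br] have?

6

The six octahedral sites form three mutually perpendicular trans pairs.
Each phen is bidentate and must span two cis positions.
Systematic placement gives 4 geometric isomers: SCN cis (3 arrangements, 2 chiral); SCN trans.
Of these, 2 lack any improper symmetry element and so occur as enantiomeric pairs, giving 4 + 2 = 6 stereoisomers in total.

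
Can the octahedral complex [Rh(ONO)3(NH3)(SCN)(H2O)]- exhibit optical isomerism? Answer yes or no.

yes

The six octahedral sites form three mutually perpendicular trans pairs.
The distinct arrangements are (4 in all): ONO mer (3 arrangements); ONO fac (chiral).
One of these lacks any improper symmetry element and so occurs as an enantiomeric pair, giving 4 + 1 = 5 stereoisomers in total.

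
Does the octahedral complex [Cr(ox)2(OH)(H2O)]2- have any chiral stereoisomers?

Each ox is bidentate and must span two cis positions.
Working through the distinct placements yields 2 geometric isomers: OH and H2O mutually trans; OH and H2O mutually cis (chiral).
One of these lacks any improper symmetry element and so occurs as an enantiomeric pair, giving 2 + 1 = 3 stereoisomers in total.

yes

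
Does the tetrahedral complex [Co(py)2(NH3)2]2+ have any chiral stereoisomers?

All four vertices of a tetrahedron are equivalent and mutually adjacent, so cis/trans isomerism cannot arise.
Only one geometric arrangement is possible.

no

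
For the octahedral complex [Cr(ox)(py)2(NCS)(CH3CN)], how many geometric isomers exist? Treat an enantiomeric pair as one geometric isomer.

4

In an octahedral complex each vertex has one trans partner and four cis neighbours.
Each ox is bidentate and must span two cis positions.
Working through the distinct placements yields 4 geometric isomers: py cis (3 arrangements, 2 chiral); py trans.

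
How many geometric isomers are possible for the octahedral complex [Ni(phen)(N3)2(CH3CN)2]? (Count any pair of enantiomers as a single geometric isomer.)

3

Each phen is bidentate and must span two cis positions.
Working through the distinct placements yields 3 geometric isomers: N3 cis, CH3CN trans; N3 cis, CH3CN cis (chiral); N3 trans, CH3CN cis.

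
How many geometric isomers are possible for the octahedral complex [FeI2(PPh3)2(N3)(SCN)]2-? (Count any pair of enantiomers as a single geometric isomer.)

An octahedron has six vertices in three trans pairs; every non-trans pair is cis.
Systematic placement gives 6 geometric isomers: I trans, PPh3 cis; I trans, PPh3 trans; I cis, PPh3 cis (3 arrangements, 2 chiral); I cis, PPh3 trans.

6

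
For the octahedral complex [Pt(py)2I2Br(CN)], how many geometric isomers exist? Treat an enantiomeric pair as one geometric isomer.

6

An octahedron has six vertices in three trans pairs; every non-trans pair is cis.
There are 6 geometric isomers: py trans, I trans; py cis, I cis (3 arrangements, 2 chiral); py trans, I cis; py cis, I trans.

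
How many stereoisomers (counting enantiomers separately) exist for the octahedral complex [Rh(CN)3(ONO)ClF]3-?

An octahedron has six vertices in three trans pairs; every non-trans pair is cis.
Working through the distinct placements yields 4 geometric isomers: CN mer (3 arrangements); CN fac (chiral).
One of these lacks any improper symmetry element and so occurs as an enantiomeric pair, giving 4 + 1 = 5 stereoisomers in total.

5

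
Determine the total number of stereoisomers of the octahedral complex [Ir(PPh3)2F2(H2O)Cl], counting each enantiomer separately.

8

In an octahedral complex each vertex has one trans partner and four cis neighbours.
The distinct arrangements are (6 in all): PPh3 trans, F cis; PPh3 cis, F cis (3 arrangements, 2 chiral); PPh3 trans, F trans; PPh3 cis, F trans.
Of these, 2 lack any improper symmetry element and so occur as enantiomeric pairs, giving 6 + 2 = 8 stereoisomers in total.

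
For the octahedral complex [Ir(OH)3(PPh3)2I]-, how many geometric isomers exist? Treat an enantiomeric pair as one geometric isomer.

The six octahedral sites form three mutually perpendicular trans pairs.
Working through the distinct placements yields 3 geometric isomers: OH mer, PPh3 trans; OH fac, PPh3 cis; OH mer, PPh3 cis.

3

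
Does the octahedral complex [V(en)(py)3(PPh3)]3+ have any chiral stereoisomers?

no

In an octahedral complex each vertex has one trans partner and four cis neighbours.
Each en is bidentate and must span two cis positions.
There are 2 geometric isomers: py mer; py fac.
Each arrangement has an internal mirror plane or centre of symmetry, so none is chiral.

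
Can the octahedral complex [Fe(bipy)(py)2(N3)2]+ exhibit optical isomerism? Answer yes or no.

An octahedron has six vertices in three trans pairs; every non-trans pair is cis.
Each bipy is bidentate and must span two cis positions.
The distinct arrangements are (3 in all): py cis, N3 trans; py trans, N3 cis; py cis, N3 cis (chiral).
One of these lacks any improper symmetry element and so occurs as an enantiomeric pair, giving 3 + 1 = 4 stereoisomers in total.

yes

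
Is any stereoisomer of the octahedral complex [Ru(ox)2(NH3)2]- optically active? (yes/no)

An octahedron has six vertices in three trans pairs; every non-trans pair is cis.
Each ox is bidentate and must span two cis positions.
There are 2 geometric isomers: NH3 trans; NH3 cis (chiral).
One of these lacks any improper symmetry element and so occurs as an enantiomeric pair, giving 2 + 1 = 3 stereoisomers in total.

yes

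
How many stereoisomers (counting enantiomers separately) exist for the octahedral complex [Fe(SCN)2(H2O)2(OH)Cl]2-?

8

An octahedron has six vertices in three trans pairs; every non-trans pair is cis.
Working through the distinct placements yields 6 geometric isomers: SCN trans, H2O cis; SCN cis, H2O cis (3 arrangements, 2 chiral); SCN trans, H2O trans; SCN cis, H2O trans.
Of these, 2 lack any improper symmetry element and so occur as enantiomeric pairs, giving 6 + 2 = 8 stereoisomers in total.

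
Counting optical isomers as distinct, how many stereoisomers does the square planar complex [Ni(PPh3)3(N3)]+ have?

1

A square has two trans pairs of vertices; adjacent vertices are cis.
Only one geometric arrangement is possible.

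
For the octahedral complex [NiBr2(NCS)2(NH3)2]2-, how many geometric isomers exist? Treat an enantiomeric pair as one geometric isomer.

5

An octahedron has six vertices in three trans pairs; every non-trans pair is cis.
There are 5 geometric isomers: Br trans, NCS trans, NH3 trans; Br trans, NCS cis, NH3 cis; Br cis, NCS cis, NH3 trans; Br cis, NCS cis, NH3 cis (chiral); Br cis, NCS trans, NH3 cis.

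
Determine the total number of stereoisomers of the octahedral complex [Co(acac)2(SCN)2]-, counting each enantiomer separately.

Each acac is bidentate and must span two cis positions.
Working through the distinct placements yields 2 geometric isomers: SCN trans; SCN cis (chiral).
One of these lacks any improper symmetry element and so occurs as an enantiomeric pair, giving 2 + 1 = 3 stereoisomers in total.

3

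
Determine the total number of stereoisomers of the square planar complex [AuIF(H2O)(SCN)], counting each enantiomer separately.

The distinct arrangements are (3 in all): (F/I trans, H2O/SCN trans); (F/SCN trans, H2O/I trans); (F/H2O trans, I/SCN trans).
Each arrangement has an internal mirror plane or centre of symmetry, so none is chiral.

3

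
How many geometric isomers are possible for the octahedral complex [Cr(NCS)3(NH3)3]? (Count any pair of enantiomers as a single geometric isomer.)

2

Working through the distinct placements yields 2 geometric isomers: NCS mer; NCS fac.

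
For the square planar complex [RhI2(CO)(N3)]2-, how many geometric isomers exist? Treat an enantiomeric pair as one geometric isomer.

2

A square has two trans pairs of vertices; adjacent vertices are cis.
Working through the distinct placements yields 2 geometric isomers: I cis; I trans.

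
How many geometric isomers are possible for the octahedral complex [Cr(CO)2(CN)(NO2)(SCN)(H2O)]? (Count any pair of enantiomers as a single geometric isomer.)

Exhaustive case analysis gives 9 geometric isomers.

9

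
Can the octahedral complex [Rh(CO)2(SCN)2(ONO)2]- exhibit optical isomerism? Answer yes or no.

In an octahedral complex each vertex has one trans partner and four cis neighbours.
There are 5 geometric isomers: CO trans, SCN trans, ONO trans; CO trans, SCN cis, ONO cis; CO cis, SCN trans, ONO cis; CO cis, SCN cis, ONO cis (chiral); CO cis, SCN cis, ONO trans.
One of these lacks any improper symmetry element and so occurs as an enantiomeric pair, giving 5 + 1 = 6 stereoisomers in total.

yes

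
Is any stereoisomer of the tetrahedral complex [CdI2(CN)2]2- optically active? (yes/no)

no

Only one geometric arrangement is possible.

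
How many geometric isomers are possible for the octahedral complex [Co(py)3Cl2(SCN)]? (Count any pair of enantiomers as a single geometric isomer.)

3

An octahedron has six vertices in three trans pairs; every non-trans pair is cis.
The distinct arrangements are (3 in all): py mer, Cl trans; py mer, Cl cis; py fac, Cl cis.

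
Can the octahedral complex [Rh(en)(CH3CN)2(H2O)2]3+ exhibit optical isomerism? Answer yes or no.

In an octahedral complex each vertex has one trans partner and four cis neighbours.
Each en is bidentate and must span two cis positions.
The distinct arrangements are (3 in all): CH3CN trans, H2O cis; CH3CN cis, H2O cis (chiral); CH3CN cis, H2O trans.
One of these lacks any improper symmetry element and so occurs as an enantiomeric pair, giving 3 + 1 = 4 stereoisomers in total.

yes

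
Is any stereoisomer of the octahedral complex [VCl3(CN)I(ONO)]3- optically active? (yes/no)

The six octahedral sites form three mutually perpendicular trans pairs.
Working through the distinct placements yields 4 geometric isomers: Cl mer (3 arrangements); Cl fac (chiral).
One of these lacks any improper symmetry element and so occurs as an enantiomeric pair, giving 4 + 1 = 5 stereoisomers in total.

yes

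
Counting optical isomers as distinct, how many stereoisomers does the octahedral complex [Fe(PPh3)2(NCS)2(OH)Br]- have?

The six octahedral sites form three mutually perpendicular trans pairs.
Working through the distinct placements yields 6 geometric isomers: PPh3 trans, NCS cis; PPh3 cis, NCS cis (3 arrangements, 2 chiral); PPh3 trans, NCS trans; PPh3 cis, NCS trans.
Of these, 2 lack any improper symmetry element and so occur as enantiomeric pairs, giving 6 + 2 = 8 stereoisomers in total.

8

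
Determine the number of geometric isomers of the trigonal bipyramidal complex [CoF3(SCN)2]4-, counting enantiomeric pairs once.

3

In a trigonal bipyramid the two axial positions differ from the three equatorial ones.
Working through the distinct placements yields 3 geometric isomers: SCN both equatorial; SCN one axial, one equatorial; SCN both axial.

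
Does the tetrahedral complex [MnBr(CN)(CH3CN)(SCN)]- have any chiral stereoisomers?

In a tetrahedral complex all four positions are equivalent and every pair of ligands is adjacent — there is no cis/trans distinction.
Only one geometric arrangement is possible; it has no improper symmetry element, so it exists as a pair of enantiomers (2 stereoisomers).

yes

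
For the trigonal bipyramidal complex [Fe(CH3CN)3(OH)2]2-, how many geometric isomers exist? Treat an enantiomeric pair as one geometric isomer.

A trigonal bipyramid has two axial and three equatorial sites, which are chemically inequivalent.
Working through the distinct placements yields 3 geometric isomers: OH both equatorial; OH one axial, one equatorial; OH both axial.

3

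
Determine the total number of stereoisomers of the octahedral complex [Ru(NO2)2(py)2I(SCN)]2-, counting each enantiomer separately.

8

Working through the distinct placements yields 6 geometric isomers: NO2 cis, py trans; NO2 cis, py cis (3 arrangements, 2 chiral); NO2 trans, py trans; NO2 trans, py cis.
Of these, 2 lack any improper symmetry element and so occur as enantiomeric pairs, giving 6 + 2 = 8 stereoisomers in total.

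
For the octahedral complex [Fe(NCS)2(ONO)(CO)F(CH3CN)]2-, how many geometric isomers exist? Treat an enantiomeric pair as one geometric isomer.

9

An octahedron has six vertices in three trans pairs; every non-trans pair is cis.
Placing the ligands in turn and identifying arrangements related by rotation or reflection leaves 9 distinct geometric isomers.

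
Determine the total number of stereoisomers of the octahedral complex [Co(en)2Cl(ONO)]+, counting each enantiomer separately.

Each en is bidentate and must span two cis positions.
There are 2 geometric isomers: Cl and ONO mutually trans; Cl and ONO mutually cis (chiral).
One of these lacks any improper symmetry element and so occurs as an enantiomeric pair, giving 2 + 1 = 3 stereoisomers in total.

3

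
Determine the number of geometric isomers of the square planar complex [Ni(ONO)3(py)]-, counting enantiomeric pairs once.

1

In a square planar complex each vertex has one trans partner and two cis neighbours.
Only one geometric arrangement is possible.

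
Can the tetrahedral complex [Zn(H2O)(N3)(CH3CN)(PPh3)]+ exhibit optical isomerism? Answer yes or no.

yes

In a tetrahedral complex all four positions are equivalent and every pair of ligands is adjacent — there is no cis/trans distinction.
Only one geometric arrangement is possible; it has no improper symmetry element, so it exists as a pair of enantiomers (2 stereoisomers).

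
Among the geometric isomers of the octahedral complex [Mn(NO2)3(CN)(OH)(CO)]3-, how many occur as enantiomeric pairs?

1

The six octahedral sites form three mutually perpendicular trans pairs.
There are 4 geometric isomers: NO2 mer (3 arrangements); NO2 fac (chiral).
One of these lacks any improper symmetry element and so occurs as an enantiomeric pair, giving 4 + 1 = 5 stereoisomers in total.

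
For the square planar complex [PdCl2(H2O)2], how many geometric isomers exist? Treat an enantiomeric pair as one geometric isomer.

2

In a square planar complex each vertex has one trans partner and two cis neighbours.
There are 2 geometric isomers: Cl cis; Cl trans.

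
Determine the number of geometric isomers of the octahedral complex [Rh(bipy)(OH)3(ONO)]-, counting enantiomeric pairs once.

Each bipy is bidentate and must span two cis positions.
Working through the distinct placements yields 2 geometric isomers: OH mer; OH fac.

2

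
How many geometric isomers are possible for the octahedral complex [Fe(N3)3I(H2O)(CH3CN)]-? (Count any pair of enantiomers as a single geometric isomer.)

An octahedron has six vertices in three trans pairs; every non-trans pair is cis.
Working through the distinct placements yields 4 geometric isomers: N3 mer (3 arrangements); N3 fac (chiral).

4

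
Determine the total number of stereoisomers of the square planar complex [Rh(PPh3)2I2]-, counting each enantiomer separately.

In a square planar complex each vertex has one trans partner and two cis neighbours.
The distinct arrangements are (2 in all): PPh3 cis; PPh3 trans.
Each arrangement has an internal mirror plane or centre of symmetry, so none is chiral.

2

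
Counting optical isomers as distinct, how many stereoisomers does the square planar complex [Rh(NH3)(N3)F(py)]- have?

3

In a square planar complex each vertex has one trans partner and two cis neighbours.
Working through the distinct placements yields 3 geometric isomers: (F/NH3 trans, N3/py trans); (F/py trans, N3/NH3 trans); (F/N3 trans, NH3/py trans).
Each arrangement has an internal mirror plane or centre of symmetry, so none is chiral.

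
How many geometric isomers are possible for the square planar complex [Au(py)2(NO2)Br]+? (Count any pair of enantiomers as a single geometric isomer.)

In a square planar complex each vertex has one trans partner and two cis neighbours.
Systematic placement gives 2 geometric isomers: py cis; py trans.

2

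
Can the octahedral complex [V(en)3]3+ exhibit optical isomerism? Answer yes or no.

yes

The six octahedral sites form three mutually perpendicular trans pairs.
Each en is bidentate and must span two cis positions.
Only one geometric arrangement is possible; it has no improper symmetry element, so it exists as a pair of enantiomers (2 stereoisomers).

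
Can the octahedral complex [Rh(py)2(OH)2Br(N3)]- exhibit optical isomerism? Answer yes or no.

In an octahedral complex each vertex has one trans partner and four cis neighbours.
The distinct arrangements are (6 in all): py trans, OH trans; py cis, OH cis (3 arrangements, 2 chiral); py trans, OH cis; py cis, OH trans.
Of these, 2 lack any improper symmetry element and so occur as enantiomeric pairs, giving 6 + 2 = 8 stereoisomers in total.

yes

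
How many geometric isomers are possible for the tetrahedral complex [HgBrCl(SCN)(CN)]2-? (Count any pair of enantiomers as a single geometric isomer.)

1

Only one geometric arrangement is possible; it has no improper symmetry element, so it exists as a pair of enantiomers (2 stereoisomers).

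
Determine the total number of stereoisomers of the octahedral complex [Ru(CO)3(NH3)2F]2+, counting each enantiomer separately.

An octahedron has six vertices in three trans pairs; every non-trans pair is cis.
There are 3 geometric isomers: CO mer, NH3 trans; CO mer, NH3 cis; CO fac, NH3 cis.
Each arrangement has an internal mirror plane or centre of symmetry, so none is chiral.

3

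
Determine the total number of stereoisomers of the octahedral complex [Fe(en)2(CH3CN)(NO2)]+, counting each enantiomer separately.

3

The six octahedral sites form three mutually perpendicular trans pairs.
Each en is bidentate and must span two cis positions.
The distinct arrangements are (2 in all): CH3CN and NO2 mutually trans; CH3CN and NO2 mutually cis (chiral).
One of these lacks any improper symmetry element and so occurs as an enantiomeric pair, giving 2 + 1 = 3 stereoisomers in total.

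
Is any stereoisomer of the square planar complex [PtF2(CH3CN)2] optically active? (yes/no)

no

In a square planar complex each vertex has one trans partner and two cis neighbours.
Working through the distinct placements yields 2 geometric isomers: F cis; F trans.
Each arrangement has an internal mirror plane or centre of symmetry, so none is chiral.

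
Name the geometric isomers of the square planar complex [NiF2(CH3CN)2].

cis and trans

In a square planar complex each vertex has one trans partner and two cis neighbours.
There are 2 geometric isomers: F cis; F trans.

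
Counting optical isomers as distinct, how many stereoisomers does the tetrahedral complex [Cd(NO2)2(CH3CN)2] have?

All four vertices of a tetrahedron are equivalent and mutually adjacent, so cis/trans isomerism cannot arise.
Only one geometric arrangement is possible.

1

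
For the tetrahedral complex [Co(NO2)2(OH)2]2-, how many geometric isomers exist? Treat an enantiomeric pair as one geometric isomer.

1

In a tetrahedral complex all four positions are equivalent and every pair of ligands is adjacent — there is no cis/trans distinction.
Only one geometric arrangement is possible.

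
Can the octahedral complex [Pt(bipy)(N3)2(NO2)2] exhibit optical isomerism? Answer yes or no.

Each bipy is bidentate and must span two cis positions.
Working through the distinct placements yields 3 geometric isomers: N3 trans, NO2 cis; N3 cis, NO2 cis (chiral); N3 cis, NO2 trans.
One of these lacks any improper symmetry element and so occurs as an enantiomeric pair, giving 3 + 1 = 4 stereoisomers in total.

yes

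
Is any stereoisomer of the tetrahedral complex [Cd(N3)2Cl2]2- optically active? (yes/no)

no

All four vertices of a tetrahedron are equivalent and mutually adjacent, so cis/trans isomerism cannot arise.
Only one geometric arrangement is possible.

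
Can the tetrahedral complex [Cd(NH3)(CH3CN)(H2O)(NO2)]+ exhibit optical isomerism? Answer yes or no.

In a tetrahedral complex all four positions are equivalent and every pair of ligands is adjacent — there is no cis/trans distinction.
Only one geometric arrangement is possible; it has no improper symmetry element, so it exists as a pair of enantiomers (2 stereoisomers).

yes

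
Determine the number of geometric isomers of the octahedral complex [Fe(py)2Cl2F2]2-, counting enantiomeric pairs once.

5

The six octahedral sites form three mutually perpendicular trans pairs.
Working through the distinct placements yields 5 geometric isomers: py trans, Cl trans, F trans; py cis, Cl trans, F cis; py trans, Cl cis, F cis; py cis, Cl cis, F cis (chiral); py cis, Cl cis, F trans.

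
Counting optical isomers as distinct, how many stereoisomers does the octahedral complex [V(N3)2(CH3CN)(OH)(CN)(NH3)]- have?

15

The six octahedral sites form three mutually perpendicular trans pairs.
Systematic enumeration (placing each ligand type in turn and discarding arrangements equivalent by rotation or reflection) gives 9 geometric isomers.
Of these, 6 lack any improper symmetry element and so occur as enantiomeric pairs, giving 9 + 6 = 15 stereoisomers in total.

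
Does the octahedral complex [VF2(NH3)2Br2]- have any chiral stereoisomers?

yes

There are 5 geometric isomers: F trans, NH3 trans, Br trans; F cis, NH3 cis, Br trans; F cis, NH3 trans, Br cis; F cis, NH3 cis, Br cis (chiral); F trans, NH3 cis, Br cis.
One of these lacks any improper symmetry element and so occurs as an enantiomeric pair, giving 5 + 1 = 6 stereoisomers in total.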